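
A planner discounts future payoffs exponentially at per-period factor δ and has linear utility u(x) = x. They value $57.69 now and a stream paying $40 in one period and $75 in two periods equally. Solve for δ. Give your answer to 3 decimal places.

δ ≈ 0.650

Equating present values: 57.69 = 40δ + 75δ².
That is, 75δ² + 40δ − 57.69 = 0, a quadratic in δ.
By the quadratic formula (taking the positive root), δ = (−40 + √18907.00) / 150 ≈ 0.650.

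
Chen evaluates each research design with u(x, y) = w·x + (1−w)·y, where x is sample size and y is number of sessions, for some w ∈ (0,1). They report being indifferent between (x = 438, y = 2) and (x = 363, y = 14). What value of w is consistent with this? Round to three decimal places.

w = 0.138

Indifference: w·438 + (1−w)·2 = w·363 + (1−w)·14.
Rearranging, 75·w − 12·(1−w) = 0.
Hence w = 12/(75+12) = 12/87 = 0.138.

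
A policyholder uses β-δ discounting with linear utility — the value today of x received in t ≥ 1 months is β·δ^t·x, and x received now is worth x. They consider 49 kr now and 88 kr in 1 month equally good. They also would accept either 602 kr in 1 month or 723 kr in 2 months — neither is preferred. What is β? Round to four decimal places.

β ≈ 0.6687

Both payoffs in the second observation are in the future, so β drops out: δ^1·602 = δ^2·723 ⇒ δ = 602/723 = 0.83264.
Now use the now-vs-future pair: 49 = β·δ·88 gives β = 49/(0.83264·88) ≈ 0.6687.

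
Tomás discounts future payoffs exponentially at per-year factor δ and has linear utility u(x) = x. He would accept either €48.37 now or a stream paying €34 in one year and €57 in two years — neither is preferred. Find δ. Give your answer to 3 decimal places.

δ ≈ 0.670

The stream is worth 34δ + 57δ² today, so 34δ + 57δ² = 48.37.
So 57δ² + 34δ − 48.37 = 0.
The positive root is δ = [−34 + √(34² + 4·57·48.37)] / (2·57) = (−34 + 110.383)/114 ≈ 0.670.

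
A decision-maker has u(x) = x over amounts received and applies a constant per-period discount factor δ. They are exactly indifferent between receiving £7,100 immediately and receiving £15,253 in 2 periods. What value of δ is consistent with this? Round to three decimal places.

Indifference means u(7100) = δ^2 · u(15253), so δ^2 = u(7100)/u(15253).
With u(x) = x: δ^2 = 7100/15253 = 0.46548.
Taking the square root: δ = 0.46548^(1/2) ≈ 0.682.

δ ≈ 0.682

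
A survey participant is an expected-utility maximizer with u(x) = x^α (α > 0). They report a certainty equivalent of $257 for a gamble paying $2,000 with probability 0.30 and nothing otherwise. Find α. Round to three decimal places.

Since u(0) = 0, the lottery's EU is 0.30·2000^α.
Indifference: 257^α = 0.30·2000^α, so (257/2000)^α = 0.30.
Take logs: α = ln 0.30 / ln(257/2000) ≈ 0.58678.

α ≈ 0.587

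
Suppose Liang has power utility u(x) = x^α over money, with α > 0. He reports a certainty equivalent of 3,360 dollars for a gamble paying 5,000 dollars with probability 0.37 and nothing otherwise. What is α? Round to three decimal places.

Since u(0) = 0, the lottery's EU is 0.37·5000^α.
Equating: 3360^α = 0.37·5000^α, i.e. 0.6720^α = 0.37.
Take logs: α = ln 0.37 / ln(3360/5000) ≈ 2.50128.

α ≈ 2.501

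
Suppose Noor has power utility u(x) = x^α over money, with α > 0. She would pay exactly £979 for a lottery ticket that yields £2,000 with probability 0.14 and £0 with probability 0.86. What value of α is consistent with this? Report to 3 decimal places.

EU(lottery) = 0.14·2000^α + 0.86·0 = 0.14·2000^α.
Indifference: 979^α = 0.14·2000^α, so (979/2000)^α = 0.14.
Take logs: α = ln 0.14 / ln(979/2000) ≈ 2.75223.

α ≈ 2.752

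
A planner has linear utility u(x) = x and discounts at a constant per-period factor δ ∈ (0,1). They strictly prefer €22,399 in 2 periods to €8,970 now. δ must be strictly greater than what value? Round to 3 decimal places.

Under u(x) = x this choice says 8970 < δ^2·22399.
So δ^2 > 8970/22399 = 0.40046; taking the square root of both positive sides preserves the inequality.
δ > 0.40046^(1/2) = 0.633.

δ > 0.633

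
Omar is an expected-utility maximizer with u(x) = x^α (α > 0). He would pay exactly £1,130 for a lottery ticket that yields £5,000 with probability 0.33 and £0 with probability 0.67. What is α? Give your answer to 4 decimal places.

α ≈ 0.7455

The lottery's expected utility is 0.33·u(5000) + 0.67·u(0) = 0.33·5000^α (since u(0) = 0 for α > 0).
Equating: 1130^α = 0.33·5000^α, i.e. 0.2260^α = 0.33.
α = ln(0.33) / ln(1130/5000) = -1.1086626/-1.4872203 ≈ 0.7455.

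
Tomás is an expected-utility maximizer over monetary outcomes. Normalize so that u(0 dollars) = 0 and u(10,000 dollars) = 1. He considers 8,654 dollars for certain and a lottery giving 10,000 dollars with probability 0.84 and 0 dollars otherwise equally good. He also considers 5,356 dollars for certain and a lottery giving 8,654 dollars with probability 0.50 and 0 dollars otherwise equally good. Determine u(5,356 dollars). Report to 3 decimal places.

The first gamble pins u(8,654 dollars): it must equal 0.84·1 + 0.16·0 = 0.84.
Chaining: u(5,356 dollars) = 0.50·0.84 + 0.50·0.00 = 0.4200.

0.420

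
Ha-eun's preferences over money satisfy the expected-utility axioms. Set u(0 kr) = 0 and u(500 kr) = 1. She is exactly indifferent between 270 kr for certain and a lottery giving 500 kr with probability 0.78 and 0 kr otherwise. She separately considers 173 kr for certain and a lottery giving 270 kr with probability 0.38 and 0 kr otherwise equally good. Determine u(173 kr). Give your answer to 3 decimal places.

0.296

From the first indifference, u(270 kr) = 0.78·u(500 kr) + 0.22·u(0 kr) = 0.78·1 + 0.22·0 = 0.78.
The second indifference gives u(173 kr) = 0.38·u(270 kr) + 0.62·u(0 kr) = 0.38·0.78 + 0.62·0.00 = 0.2964.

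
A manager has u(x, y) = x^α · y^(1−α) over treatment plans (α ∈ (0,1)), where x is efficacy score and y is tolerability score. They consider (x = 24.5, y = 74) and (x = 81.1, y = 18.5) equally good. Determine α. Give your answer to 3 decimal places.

The Cobb–Douglas utilities coincide, so 24.5^α·74^(1−α) = 81.1^α·18.5^(1−α).
Rearrange to (24.5/81.1)^α = (18.5/74)^(1−α) and take logs: α·-1.197010 = (1−α)·-1.386294.
Thus α·(-2.583304) = -1.386294, so α = -1.386294/-2.583304 ≈ 0.537.

α ≈ 0.537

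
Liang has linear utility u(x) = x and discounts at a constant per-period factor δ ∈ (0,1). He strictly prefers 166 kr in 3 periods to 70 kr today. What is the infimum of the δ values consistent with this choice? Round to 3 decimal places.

Comparing present values: 70 < δ^3·166.
So δ^3 > 70/166 = 0.42169; taking the cube root of both positive sides preserves the inequality.
δ > 0.42169^(1/3) = 0.750.

δ > 0.750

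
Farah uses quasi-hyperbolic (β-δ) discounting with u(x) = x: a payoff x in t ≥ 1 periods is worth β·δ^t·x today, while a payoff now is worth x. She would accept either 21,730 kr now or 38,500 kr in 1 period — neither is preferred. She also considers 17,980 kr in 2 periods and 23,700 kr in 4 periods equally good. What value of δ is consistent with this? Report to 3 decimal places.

From the later pair, β·δ^2·17980 = β·δ^4·23700; dividing through, δ^2 = 17980/23700 = 0.75865, so δ = 0.87101.

δ ≈ 0.871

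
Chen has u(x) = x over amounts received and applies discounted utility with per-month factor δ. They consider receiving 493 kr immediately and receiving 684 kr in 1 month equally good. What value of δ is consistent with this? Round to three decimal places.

δ ≈ 0.721

Indifference means u(493) = δ · u(684), so δ = u(493)/u(684).
With u(x) = x: δ = 493/684 = 0.72076.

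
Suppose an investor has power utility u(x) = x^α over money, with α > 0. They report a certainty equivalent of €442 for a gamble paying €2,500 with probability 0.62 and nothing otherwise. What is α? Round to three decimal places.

α ≈ 0.276

EU(lottery) = 0.62·2500^α + 0.38·0 = 0.62·2500^α.
Setting u(442) equal to that: 442^α = 0.62·2500^α ⇒ (442/2500)^α = 0.62.
Taking logs: α·ln(442/2500) = ln(0.62), so α = -0.478036 / -1.732736 ≈ 0.276.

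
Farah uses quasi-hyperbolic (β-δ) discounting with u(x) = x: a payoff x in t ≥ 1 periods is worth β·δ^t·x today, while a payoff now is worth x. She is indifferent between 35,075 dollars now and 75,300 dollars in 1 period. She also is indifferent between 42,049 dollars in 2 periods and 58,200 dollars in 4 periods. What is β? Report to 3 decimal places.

Both payoffs in the second observation are in the future, so β drops out: δ^2·42049 = δ^4·58200 ⇒ δ^2 = 42049/58200 = 0.72249, so δ = 0.84999.
The first indifference: 35075 = β·δ·75300, so β = 35075/(δ·75300) = 35075/(0.84999·75300) ≈ 0.548.

β ≈ 0.548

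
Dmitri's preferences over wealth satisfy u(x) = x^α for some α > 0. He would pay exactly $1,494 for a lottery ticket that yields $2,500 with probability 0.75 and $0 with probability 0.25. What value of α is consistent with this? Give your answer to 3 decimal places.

EU(lottery) = 0.75·2500^α + 0.25·0 = 0.75·2500^α.
Equating: 1494^α = 0.75·2500^α, i.e. 0.5976^α = 0.75.
α = ln(0.75) / ln(1494/2500) = -0.287682/-0.514834 ≈ 0.559.

α ≈ 0.559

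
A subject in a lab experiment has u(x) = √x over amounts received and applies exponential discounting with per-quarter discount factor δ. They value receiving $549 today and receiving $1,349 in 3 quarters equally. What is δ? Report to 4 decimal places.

δ ≈ 0.8608

The payoff in 3 quarters is discounted by δ^3, so u(549) = δ^3·u(1349) and δ^3 = u(549)/u(1349).
With u(x) = √x: δ^3 = √549/√1349 = √(549/1349) = 0.63794.
Taking the cube root: δ = 0.63794^(1/3) ≈ 0.8608.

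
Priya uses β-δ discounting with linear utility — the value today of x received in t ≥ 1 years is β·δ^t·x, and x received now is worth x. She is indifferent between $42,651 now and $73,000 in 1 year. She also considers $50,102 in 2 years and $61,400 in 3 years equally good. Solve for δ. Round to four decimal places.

From the later pair, β·δ^2·50102 = β·δ^3·61400; dividing through, δ = 50102/61400 = 0.81599.

δ ≈ 0.8160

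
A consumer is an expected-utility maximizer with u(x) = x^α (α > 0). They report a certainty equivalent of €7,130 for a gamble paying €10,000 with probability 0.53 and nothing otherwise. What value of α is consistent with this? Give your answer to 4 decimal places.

α ≈ 1.8768

The lottery's expected utility is 0.53·u(10000) + 0.47·u(0) = 0.53·10000^α (since u(0) = 0 for α > 0).
Indifference: 7130^α = 0.53·10000^α, so (7130/10000)^α = 0.53.
α = ln(0.53) / ln(7130/10000) = -0.6348783/-0.3382739 ≈ 1.8768.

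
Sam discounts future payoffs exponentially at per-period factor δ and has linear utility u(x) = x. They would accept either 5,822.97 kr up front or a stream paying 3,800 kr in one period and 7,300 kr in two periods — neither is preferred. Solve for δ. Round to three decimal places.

δ ≈ 0.670

Equating present values: 5822.97 = 3800δ + 7300δ².
So 7300δ² + 3800δ − 5822.97 = 0.
The positive root is δ = [−3800 + √(3800² + 4·7300·5822.97)] / (2·7300) = (−3800 + 13582.000)/14600 ≈ 0.670.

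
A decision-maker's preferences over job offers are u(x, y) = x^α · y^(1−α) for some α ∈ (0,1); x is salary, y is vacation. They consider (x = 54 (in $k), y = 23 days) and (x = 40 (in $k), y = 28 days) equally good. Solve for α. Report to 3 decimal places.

Indifference: 54^α · 23^(1−α) = 40^α · 28^(1−α).
Rearrange to (54/40)^α = (28/23)^(1−α) and take logs: α·0.300105 = (1−α)·0.196710.
With A = 0.300105 and B = 0.196710: α·A = (1−α)·B, so α = B/(A+B) = 0.196710/0.496815 ≈ 0.396.

α ≈ 0.396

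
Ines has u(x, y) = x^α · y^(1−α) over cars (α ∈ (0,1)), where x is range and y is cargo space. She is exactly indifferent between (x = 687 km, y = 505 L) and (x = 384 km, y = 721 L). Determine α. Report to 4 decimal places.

α ≈ 0.3797

Indifference: 687^α · 505^(1−α) = 384^α · 721^(1−α).
Taking logs: α·ln 687 + (1−α)·ln 505 = α·ln 384 + (1−α)·ln 721, i.e. α·0.5816917 = (1−α)·0.3560807.
Thus α·(0.9377724) = 0.3560807, so α = 0.3560807/0.9377724 ≈ 0.3797.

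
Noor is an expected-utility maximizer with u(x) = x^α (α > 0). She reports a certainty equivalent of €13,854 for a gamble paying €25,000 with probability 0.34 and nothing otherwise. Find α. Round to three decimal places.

α ≈ 1.828

EU(lottery) = 0.34·25000^α + 0.66·0 = 0.34·25000^α.
Equating: 13854^α = 0.34·25000^α, i.e. 0.5542^α = 0.34.
Taking logs: α·ln(13854/25000) = ln(0.34), so α = -1.078810 / -0.590302 ≈ 1.828.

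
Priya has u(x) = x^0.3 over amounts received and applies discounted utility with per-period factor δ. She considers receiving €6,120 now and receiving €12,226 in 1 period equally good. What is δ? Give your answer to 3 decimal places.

δ ≈ 0.813

The payoff in 1 period is discounted by δ, so u(6120) = δ·u(12226) and δ = u(6120)/u(12226).
With u(x) = x^0.3: δ = 6120^0.3/12226^0.3 = (6120/12226)^0.3 = 0.81253.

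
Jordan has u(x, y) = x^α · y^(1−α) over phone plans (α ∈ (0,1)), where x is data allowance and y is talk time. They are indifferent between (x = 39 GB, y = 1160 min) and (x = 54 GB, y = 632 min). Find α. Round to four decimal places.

α ≈ 0.6511

Set the two utilities equal: 39^α·1160^(1−α) = 54^α·632^(1−α).
Taking logs: α·ln 39 + (1−α)·ln 1160 = α·ln 54 + (1−α)·ln 632, i.e. α·-0.3254224 = (1−α)·-0.6072859.
Thus α·(-0.9327083) = -0.6072859, so α = -0.6072859/-0.9327083 ≈ 0.6511.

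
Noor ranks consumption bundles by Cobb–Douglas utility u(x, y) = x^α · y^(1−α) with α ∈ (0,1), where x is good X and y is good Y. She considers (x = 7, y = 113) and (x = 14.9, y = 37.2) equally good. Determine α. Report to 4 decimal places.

α ≈ 0.5953

Indifference: 7^α · 113^(1−α) = 14.9^α · 37.2^(1−α).
(7/14.9)^α = (37.2/113)^(1−α); take logs: α·ln(7/14.9) = (1−α)·ln(37.2/113), i.e. α·-0.7554511 = (1−α)·-1.1110791.
So α/(1−α) = (-1.1110791)/(-0.7554511) = 1.4707492, and α = 1.4707492/2.4707492 ≈ 0.5953.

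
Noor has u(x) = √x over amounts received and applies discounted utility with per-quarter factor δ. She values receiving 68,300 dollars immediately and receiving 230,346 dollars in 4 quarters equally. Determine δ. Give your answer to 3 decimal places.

Equating discounted utilities: u(68300) = δ^4·u(230346) ⇒ δ^4 = u(68300)/u(230346).
Since u(x) = √x, δ^4 = √(68300/230346) = 0.54453.
Taking the 4th root: δ = 0.54453^(1/4) ≈ 0.859.

δ ≈ 0.859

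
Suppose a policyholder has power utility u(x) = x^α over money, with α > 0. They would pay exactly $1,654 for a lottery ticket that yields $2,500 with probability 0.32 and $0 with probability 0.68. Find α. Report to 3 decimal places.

EU(lottery) = 0.32·2500^α + 0.68·0 = 0.32·2500^α.
Setting u(1654) equal to that: 1654^α = 0.32·2500^α ⇒ (1654/2500)^α = 0.32.
α = ln(0.32) / ln(1654/2500) = -1.139434/-0.413094 ≈ 2.758.

α ≈ 2.758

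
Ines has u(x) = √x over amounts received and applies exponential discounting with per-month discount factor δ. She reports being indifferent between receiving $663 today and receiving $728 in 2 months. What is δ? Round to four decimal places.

δ ≈ 0.9769

Equating discounted utilities: u(663) = δ^2·u(728) ⇒ δ^2 = u(663)/u(728).
Since u(x) = √x, δ^2 = √(663/728) = 0.95431.
Taking the square root: δ = 0.95431^(1/2) ≈ 0.9769.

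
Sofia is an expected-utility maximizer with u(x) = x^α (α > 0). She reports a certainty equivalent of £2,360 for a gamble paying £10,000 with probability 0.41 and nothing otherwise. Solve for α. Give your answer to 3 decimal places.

α ≈ 0.617

EU(lottery) = 0.41·10000^α + 0.59·0 = 0.41·10000^α.
Indifference: 2360^α = 0.41·10000^α, so (2360/10000)^α = 0.41.
Taking logs: α·ln(2360/10000) = ln(0.41), so α = -0.891598 / -1.443923 ≈ 0.617.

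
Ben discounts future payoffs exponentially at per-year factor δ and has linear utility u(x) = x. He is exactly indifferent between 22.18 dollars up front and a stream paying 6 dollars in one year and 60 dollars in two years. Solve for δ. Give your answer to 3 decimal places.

δ ≈ 0.560

Present value of the stream is 6·δ + 60·δ². Indifference gives 6δ + 60δ² = 22.18.
That is, 60δ² + 6δ − 22.18 = 0, a quadratic in δ.
The positive root is δ = [−6 + √(6² + 4·60·22.18)] / (2·60) = (−6 + 73.207)/120 ≈ 0.560.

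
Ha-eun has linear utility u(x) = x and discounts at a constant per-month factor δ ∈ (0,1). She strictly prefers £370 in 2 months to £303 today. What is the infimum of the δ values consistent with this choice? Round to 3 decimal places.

δ > 0.905

Under u(x) = x this choice says 303 < δ^2·370.
Dividing by 370: δ^2 > 0.81892. Both sides are positive, so the square root keeps the direction.
δ > 0.81892^(1/2) = 0.905.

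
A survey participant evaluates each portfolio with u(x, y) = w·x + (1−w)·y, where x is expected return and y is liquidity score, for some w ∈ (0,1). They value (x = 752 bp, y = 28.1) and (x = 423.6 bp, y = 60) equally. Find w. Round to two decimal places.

Indifference: w·752 + (1−w)·28.1 = w·423.6 + (1−w)·60.
w·(752−423.6) = (1−w)·(60−28.1), i.e. w·328.4 = (1−w)·31.9.
So w/(1−w) = 31.9/328.4 = 0.0971, giving w = 31.9/(328.4+31.9) = 0.09.

w = 0.09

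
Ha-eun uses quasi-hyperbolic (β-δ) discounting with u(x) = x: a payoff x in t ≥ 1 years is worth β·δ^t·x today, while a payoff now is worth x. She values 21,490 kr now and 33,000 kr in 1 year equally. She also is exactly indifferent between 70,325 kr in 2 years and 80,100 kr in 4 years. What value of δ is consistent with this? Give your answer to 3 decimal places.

From the later pair, β·δ^2·70325 = β·δ^4·80100; dividing through, δ^2 = 70325/80100 = 0.87797, so δ = 0.93700.

δ ≈ 0.937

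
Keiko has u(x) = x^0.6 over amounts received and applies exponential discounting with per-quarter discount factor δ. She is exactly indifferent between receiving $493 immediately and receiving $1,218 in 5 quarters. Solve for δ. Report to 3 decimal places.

Indifference means u(493) = δ^5 · u(1218), so δ^5 = u(493)/u(1218).
Since u(x) = x^0.6, δ^5 = (493/1218)^0.6 = 0.40476^0.6 = 0.58119.
Hence δ = (0.58119)^(1/5) = 0.89715.

δ ≈ 0.897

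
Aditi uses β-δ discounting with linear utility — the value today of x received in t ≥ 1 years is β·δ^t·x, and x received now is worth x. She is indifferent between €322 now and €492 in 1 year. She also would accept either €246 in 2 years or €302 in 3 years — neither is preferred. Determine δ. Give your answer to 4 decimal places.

δ ≈ 0.8146

The second indifference involves only future payoffs, so β cancels: β·δ^2·246 = β·δ^3·302, giving δ = 246/302 = 0.81457.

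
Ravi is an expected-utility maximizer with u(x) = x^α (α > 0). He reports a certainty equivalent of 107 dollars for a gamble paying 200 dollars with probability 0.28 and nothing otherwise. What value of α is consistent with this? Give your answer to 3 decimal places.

α ≈ 2.035

The lottery's expected utility is 0.28·u(200) + 0.72·u(0) = 0.28·200^α (since u(0) = 0 for α > 0).
Equating: 107^α = 0.28·200^α, i.e. 0.5350^α = 0.28.
Taking logs: α·ln(107/200) = ln(0.28), so α = -1.272966 / -0.625489 ≈ 2.035.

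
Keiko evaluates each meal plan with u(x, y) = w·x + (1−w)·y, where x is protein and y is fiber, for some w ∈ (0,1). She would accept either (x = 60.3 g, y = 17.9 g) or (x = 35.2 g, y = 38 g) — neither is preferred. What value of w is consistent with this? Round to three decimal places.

w = 0.445

Indifference: w·60.3 + (1−w)·17.9 = w·35.2 + (1−w)·38.
w·(60.3−35.2) = (1−w)·(38−17.9), i.e. w·25.1 = (1−w)·20.1.
The marginal rate of substitution is 20.1/25.1, so w = 20.1/(25.1+20.1) = 0.445.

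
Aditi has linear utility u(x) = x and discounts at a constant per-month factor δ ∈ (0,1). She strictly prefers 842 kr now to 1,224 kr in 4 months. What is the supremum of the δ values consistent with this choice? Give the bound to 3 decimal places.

The preference means 842 > δ^4·1224.
So δ^4 < 842/1224 = 0.68791; taking the 4th root of both positive sides preserves the inequality.
δ < (842/1224)^(1/4) ≈ 0.911.

δ < 0.911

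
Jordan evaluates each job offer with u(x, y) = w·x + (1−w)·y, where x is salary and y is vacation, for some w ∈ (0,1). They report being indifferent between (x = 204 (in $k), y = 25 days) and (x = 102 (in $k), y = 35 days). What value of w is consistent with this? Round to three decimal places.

Indifference: w·204 + (1−w)·25 = w·102 + (1−w)·35.
Collecting terms: w·102 = (1−w)·10.
So w/(1−w) = 10/102 = 0.0980, giving w = 10/(102+10) = 0.089.

w = 0.089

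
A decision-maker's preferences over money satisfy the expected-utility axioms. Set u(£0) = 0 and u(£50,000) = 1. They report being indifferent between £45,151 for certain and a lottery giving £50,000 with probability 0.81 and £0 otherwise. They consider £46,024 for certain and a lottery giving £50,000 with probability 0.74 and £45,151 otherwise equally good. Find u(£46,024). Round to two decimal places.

0.95

The first gamble pins u(£45,151): it must equal 0.81·1 + 0.19·0 = 0.81.
Chaining: u(£46,024) = 0.74·1.00 + 0.26·0.81 = 0.9506.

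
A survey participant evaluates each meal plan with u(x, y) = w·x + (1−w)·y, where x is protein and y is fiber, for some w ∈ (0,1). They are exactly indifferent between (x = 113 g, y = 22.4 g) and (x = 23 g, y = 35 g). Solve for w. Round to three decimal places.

Equating utilities: w·113 + (1−w)·22.4 = w·23 + (1−w)·35.
Collecting terms: w·90 = (1−w)·12.6.
Hence w = 12.6/(90+12.6) = 12.6/102.6 = 0.123.

w = 0.123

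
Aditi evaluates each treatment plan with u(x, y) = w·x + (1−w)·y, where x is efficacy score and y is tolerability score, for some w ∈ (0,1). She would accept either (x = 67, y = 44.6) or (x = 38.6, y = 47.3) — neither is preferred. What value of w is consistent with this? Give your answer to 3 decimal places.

w = 0.087

u(67,44.6) = u(38.6,47.3) means w·67 + (1−w)·44.6 = w·38.6 + (1−w)·47.3.
Rearranging, 28.4·w − 2.7·(1−w) = 0.
So w/(1−w) = 2.7/28.4 = 0.0951, giving w = 2.7/(28.4+2.7) = 0.087.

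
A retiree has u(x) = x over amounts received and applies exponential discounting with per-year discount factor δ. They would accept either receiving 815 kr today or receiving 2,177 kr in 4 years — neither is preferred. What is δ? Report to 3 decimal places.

δ ≈ 0.782

The payoff in 4 years is discounted by δ^4, so u(815) = δ^4·u(2177) and δ^4 = u(815)/u(2177).
With u(x) = x: δ^4 = 815/2177 = 0.37437.
Taking the 4th root: δ = 0.37437^(1/4) ≈ 0.782.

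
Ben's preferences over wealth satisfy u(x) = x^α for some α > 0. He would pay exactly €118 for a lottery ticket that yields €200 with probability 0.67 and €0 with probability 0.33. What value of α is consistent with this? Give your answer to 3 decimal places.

α ≈ 0.759

The lottery's expected utility is 0.67·u(200) + 0.33·u(0) = 0.67·200^α (since u(0) = 0 for α > 0).
Equating: 118^α = 0.67·200^α, i.e. 0.5900^α = 0.67.
Taking logs: α·ln(118/200) = ln(0.67), so α = -0.400478 / -0.527633 ≈ 0.759.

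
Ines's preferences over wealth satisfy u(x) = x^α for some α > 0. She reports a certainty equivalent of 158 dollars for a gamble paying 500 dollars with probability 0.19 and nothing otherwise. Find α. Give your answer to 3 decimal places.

The lottery's expected utility is 0.19·u(500) + 0.81·u(0) = 0.19·500^α (since u(0) = 0 for α > 0).
Setting u(158) equal to that: 158^α = 0.19·500^α ⇒ (158/500)^α = 0.19.
Taking logs: α·ln(158/500) = ln(0.19), so α = -1.660731 / -1.152013 ≈ 1.442.

α ≈ 1.442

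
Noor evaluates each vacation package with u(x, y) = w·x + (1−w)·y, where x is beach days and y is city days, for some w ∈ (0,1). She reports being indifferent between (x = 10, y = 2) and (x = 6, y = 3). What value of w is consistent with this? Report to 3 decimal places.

w = 0.200

Indifference: w·10 + (1−w)·2 = w·6 + (1−w)·3.
Collecting terms: w·4 = (1−w)·1.
The marginal rate of substitution is 1/4, so w = 1/(4+1) = 0.200.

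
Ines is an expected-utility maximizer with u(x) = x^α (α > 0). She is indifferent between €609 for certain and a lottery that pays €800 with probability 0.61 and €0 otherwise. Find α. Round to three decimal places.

α ≈ 1.812

The lottery's expected utility is 0.61·u(800) + 0.39·u(0) = 0.61·800^α (since u(0) = 0 for α > 0).
Equating: 609^α = 0.61·800^α, i.e. 0.7612^α = 0.61.
α = ln(0.61) / ln(609/800) = -0.494296/-0.272793 ≈ 1.812.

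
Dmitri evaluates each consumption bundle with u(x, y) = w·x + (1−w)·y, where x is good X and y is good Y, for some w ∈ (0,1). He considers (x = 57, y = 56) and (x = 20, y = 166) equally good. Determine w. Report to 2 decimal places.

w = 0.75

Equating utilities: w·57 + (1−w)·56 = w·20 + (1−w)·166.
w·(57−20) = (1−w)·(166−56), i.e. w·37 = (1−w)·110.
The marginal rate of substitution is 110/37, so w = 110/(37+110) = 0.75.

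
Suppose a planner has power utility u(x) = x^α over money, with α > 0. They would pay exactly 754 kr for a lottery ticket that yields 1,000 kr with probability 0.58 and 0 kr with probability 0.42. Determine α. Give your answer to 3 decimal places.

α ≈ 1.929

The lottery's expected utility is 0.58·u(1000) + 0.42·u(0) = 0.58·1000^α (since u(0) = 0 for α > 0).
Setting u(754) equal to that: 754^α = 0.58·1000^α ⇒ (754/1000)^α = 0.58.
Taking logs: α·ln(754/1000) = ln(0.58), so α = -0.544727 / -0.282363 ≈ 1.929.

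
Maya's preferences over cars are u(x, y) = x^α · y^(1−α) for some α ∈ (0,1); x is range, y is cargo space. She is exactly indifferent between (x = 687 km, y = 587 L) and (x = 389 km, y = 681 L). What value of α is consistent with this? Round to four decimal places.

The Cobb–Douglas utilities coincide, so 687^α·587^(1−α) = 389^α·681^(1−α).
Rearrange to (687/389)^α = (681/587)^(1−α) and take logs: α·0.5687549 = (1−α)·0.1485375.
So α/(1−α) = (0.1485375)/(0.5687549) = 0.2611626, and α = 0.2611626/1.2611626 ≈ 0.2071.

α ≈ 0.2071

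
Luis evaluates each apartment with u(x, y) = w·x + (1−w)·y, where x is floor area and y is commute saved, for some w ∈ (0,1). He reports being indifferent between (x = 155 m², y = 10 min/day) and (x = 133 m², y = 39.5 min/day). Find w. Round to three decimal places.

u(155,10) = u(133,39.5) means w·155 + (1−w)·10 = w·133 + (1−w)·39.5.
w·(155−133) = (1−w)·(39.5−10), i.e. w·22 = (1−w)·29.5.
The marginal rate of substitution is 29.5/22, so w = 29.5/(22+29.5) = 0.573.

w = 0.573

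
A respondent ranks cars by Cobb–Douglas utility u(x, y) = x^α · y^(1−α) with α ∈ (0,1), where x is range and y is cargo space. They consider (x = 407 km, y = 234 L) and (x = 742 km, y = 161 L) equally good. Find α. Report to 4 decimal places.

The Cobb–Douglas utilities coincide, so 407^α·234^(1−α) = 742^α·161^(1−α).
Taking logs: α·ln 407 + (1−α)·ln 234 = α·ln 742 + (1−α)·ln 161, i.e. α·-0.6005361 = (1−α)·-0.3739168.
So α/(1−α) = (-0.3739168)/(-0.6005361) = 0.6226383, and α = 0.6226383/1.6226383 ≈ 0.3837.

α ≈ 0.3837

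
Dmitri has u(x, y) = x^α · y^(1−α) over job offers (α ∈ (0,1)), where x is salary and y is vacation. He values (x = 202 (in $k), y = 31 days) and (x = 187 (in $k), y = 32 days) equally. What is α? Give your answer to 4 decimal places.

The Cobb–Douglas utilities coincide, so 202^α·31^(1−α) = 187^α·32^(1−α).
Taking logs: α·ln 202 + (1−α)·ln 31 = α·ln 187 + (1−α)·ln 32, i.e. α·0.0771591 = (1−α)·0.0317487.
With A = 0.0771591 and B = 0.0317487: α·A = (1−α)·B, so α = B/(A+B) = 0.0317487/0.1089078 ≈ 0.2915.

α ≈ 0.2915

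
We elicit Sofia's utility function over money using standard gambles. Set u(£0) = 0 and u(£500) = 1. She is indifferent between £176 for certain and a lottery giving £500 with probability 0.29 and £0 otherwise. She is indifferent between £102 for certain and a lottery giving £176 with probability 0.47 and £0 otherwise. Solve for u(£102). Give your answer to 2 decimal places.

0.14

From the first indifference, u(£176) = 0.29·u(£500) + 0.71·u(£0) = 0.29·1 + 0.71·0 = 0.29.
Chaining: u(£102) = 0.47·0.29 + 0.53·0.00 = 0.1363.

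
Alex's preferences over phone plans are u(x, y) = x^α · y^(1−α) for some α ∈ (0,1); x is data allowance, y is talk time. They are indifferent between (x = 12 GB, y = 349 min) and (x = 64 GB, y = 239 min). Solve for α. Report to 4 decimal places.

α ≈ 0.1845

Set the two utilities equal: 12^α·349^(1−α) = 64^α·239^(1−α).
(12/64)^α = (239/349)^(1−α); take logs: α·ln(12/64) = (1−α)·ln(239/349), i.e. α·-1.6739764 = (1−α)·-0.3786084.
So α/(1−α) = (-0.3786084)/(-1.6739764) = 0.2261731, and α = 0.2261731/1.2261731 ≈ 0.1845.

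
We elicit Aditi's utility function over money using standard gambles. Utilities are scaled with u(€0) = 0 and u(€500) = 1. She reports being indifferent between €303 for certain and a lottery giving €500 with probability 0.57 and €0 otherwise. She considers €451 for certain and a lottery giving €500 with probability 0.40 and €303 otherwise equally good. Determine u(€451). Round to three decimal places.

The first gamble pins u(€303): it must equal 0.57·1 + 0.43·0 = 0.57.
Chaining: u(€451) = 0.40·1.00 + 0.60·0.57 = 0.7420.

0.742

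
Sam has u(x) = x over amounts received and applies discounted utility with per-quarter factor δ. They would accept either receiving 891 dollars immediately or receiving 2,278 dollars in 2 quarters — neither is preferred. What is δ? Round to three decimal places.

Indifference means u(891) = δ^2 · u(2278), so δ^2 = u(891)/u(2278).
With u(x) = x: δ^2 = 891/2278 = 0.39113.
So δ = 0.39113^(1/2) ≈ 0.625.

δ ≈ 0.625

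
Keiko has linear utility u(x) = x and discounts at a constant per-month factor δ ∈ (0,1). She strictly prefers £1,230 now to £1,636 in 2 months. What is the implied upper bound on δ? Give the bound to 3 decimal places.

Comparing present values: 1230 > δ^2·1636.
So δ^2 < 1230/1636 = 0.75183; taking the square root of both positive sides preserves the inequality.
δ < (1230/1636)^(1/2) ≈ 0.867.

δ < 0.867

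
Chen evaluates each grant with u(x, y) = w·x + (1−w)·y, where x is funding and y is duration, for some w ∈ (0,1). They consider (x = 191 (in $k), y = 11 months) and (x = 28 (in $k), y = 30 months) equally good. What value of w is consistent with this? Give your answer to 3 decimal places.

Indifference: w·191 + (1−w)·11 = w·28 + (1−w)·30.
w·(191−28) = (1−w)·(30−11), i.e. w·163 = (1−w)·19.
The marginal rate of substitution is 19/163, so w = 19/(163+19) = 0.104.

w = 0.104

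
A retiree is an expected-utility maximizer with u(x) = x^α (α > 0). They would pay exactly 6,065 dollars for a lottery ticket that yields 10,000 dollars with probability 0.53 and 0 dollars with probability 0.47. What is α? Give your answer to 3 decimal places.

EU(lottery) = 0.53·10000^α + 0.47·0 = 0.53·10000^α.
Setting u(6065) equal to that: 6065^α = 0.53·10000^α ⇒ (6065/10000)^α = 0.53.
α = ln(0.53) / ln(6065/10000) = -0.634878/-0.500051 ≈ 1.270.

α ≈ 1.270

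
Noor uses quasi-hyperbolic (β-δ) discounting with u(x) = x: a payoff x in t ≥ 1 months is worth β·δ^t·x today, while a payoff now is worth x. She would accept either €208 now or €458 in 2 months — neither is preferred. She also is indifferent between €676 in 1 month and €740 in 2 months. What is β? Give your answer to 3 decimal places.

From the later pair, β·δ^1·676 = β·δ^2·740; dividing through, δ = 676/740 = 0.91351.
The first indifference: 208 = β·δ^2·458, so β = 208/(δ^2·458) = 208/(0.83451·458) ≈ 0.544.

β ≈ 0.544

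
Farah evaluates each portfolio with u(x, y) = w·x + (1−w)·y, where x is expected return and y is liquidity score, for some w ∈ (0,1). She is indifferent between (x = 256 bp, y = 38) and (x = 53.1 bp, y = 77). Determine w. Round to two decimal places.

u(256,38) = u(53.1,77) means w·256 + (1−w)·38 = w·53.1 + (1−w)·77.
Collecting terms: w·202.9 = (1−w)·39.
Hence w = 39/(202.9+39) = 39/241.9 = 0.16.

w = 0.16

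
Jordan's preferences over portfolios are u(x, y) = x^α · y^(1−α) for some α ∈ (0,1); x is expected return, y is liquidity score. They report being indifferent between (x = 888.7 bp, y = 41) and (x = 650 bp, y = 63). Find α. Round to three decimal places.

α ≈ 0.579

Indifference: 888.7^α · 41^(1−α) = 650^α · 63^(1−α).
Rearrange to (888.7/650)^α = (63/41)^(1−α) and take logs: α·0.312787 = (1−α)·0.429563.
Thus α·(0.742350) = 0.429563, so α = 0.429563/0.742350 ≈ 0.579.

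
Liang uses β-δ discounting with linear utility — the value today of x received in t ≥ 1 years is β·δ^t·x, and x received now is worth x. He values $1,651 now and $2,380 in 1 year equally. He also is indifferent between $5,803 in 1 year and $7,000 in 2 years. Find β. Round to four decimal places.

β ≈ 0.8368

The second indifference involves only future payoffs, so β cancels: β·δ^1·5803 = β·δ^2·7000, giving δ = 5803/7000 = 0.82900.
The first indifference: 1651 = β·δ·2380, so β = 1651/(δ·2380) = 1651/(0.82900·2380) ≈ 0.8368.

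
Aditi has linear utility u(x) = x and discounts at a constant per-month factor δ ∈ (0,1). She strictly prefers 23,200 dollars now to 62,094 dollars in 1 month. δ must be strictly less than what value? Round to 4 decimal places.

δ < 0.3736

The preference means 23200 > δ·62094.
Dividing through by 62094 gives δ < 0.37363.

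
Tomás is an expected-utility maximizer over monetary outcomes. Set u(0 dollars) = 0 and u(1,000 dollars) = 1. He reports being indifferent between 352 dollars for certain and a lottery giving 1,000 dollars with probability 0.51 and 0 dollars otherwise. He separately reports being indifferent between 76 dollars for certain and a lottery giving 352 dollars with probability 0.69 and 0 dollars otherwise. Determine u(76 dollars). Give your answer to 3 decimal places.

0.352

The first gamble pins u(352 dollars): it must equal 0.51·1 + 0.49·0 = 0.51.
Then u(76 dollars) = 0.69·u(352 dollars) + 0.31·u(0 dollars) = 0.69·0.51 + 0.31·0.00 = 0.3519.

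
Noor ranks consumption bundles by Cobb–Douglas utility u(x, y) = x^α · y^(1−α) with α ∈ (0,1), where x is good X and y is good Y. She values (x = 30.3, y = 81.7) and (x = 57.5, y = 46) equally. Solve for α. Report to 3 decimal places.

α ≈ 0.473

The Cobb–Douglas utilities coincide, so 30.3^α·81.7^(1−α) = 57.5^α·46^(1−α).
Rearrange to (30.3/57.5)^α = (46/81.7)^(1−α) and take logs: α·-0.640637 = (1−α)·-0.574413.
With A = -0.640637 and B = -0.574413: α·A = (1−α)·B, so α = B/(A+B) = -0.574413/-1.215050 ≈ 0.473.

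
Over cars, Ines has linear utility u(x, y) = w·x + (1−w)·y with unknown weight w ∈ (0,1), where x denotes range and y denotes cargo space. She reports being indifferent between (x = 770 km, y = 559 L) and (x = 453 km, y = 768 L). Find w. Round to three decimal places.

u(770,559) = u(453,768) means w·770 + (1−w)·559 = w·453 + (1−w)·768.
w·(770−453) = (1−w)·(768−559), i.e. w·317 = (1−w)·209.
So w/(1−w) = 209/317 = 0.6593, giving w = 209/(317+209) = 0.397.

w = 0.397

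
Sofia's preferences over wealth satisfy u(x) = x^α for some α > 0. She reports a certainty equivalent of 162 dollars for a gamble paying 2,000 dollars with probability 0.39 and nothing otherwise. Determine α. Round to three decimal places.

Since u(0) = 0, the lottery's EU is 0.39·2000^α.
Setting u(162) equal to that: 162^α = 0.39·2000^α ⇒ (162/2000)^α = 0.39.
Taking logs: α·ln(162/2000) = ln(0.39), so α = -0.941609 / -2.513306 ≈ 0.375.

α ≈ 0.375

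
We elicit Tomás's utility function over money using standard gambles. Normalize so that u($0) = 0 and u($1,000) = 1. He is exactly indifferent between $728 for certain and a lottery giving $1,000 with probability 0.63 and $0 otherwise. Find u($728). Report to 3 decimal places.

0.630

The indifference gives u($728) = 0.63·u($1,000) + 0.37·u($0) = 0.63·1 + 0.37·0 = 0.63.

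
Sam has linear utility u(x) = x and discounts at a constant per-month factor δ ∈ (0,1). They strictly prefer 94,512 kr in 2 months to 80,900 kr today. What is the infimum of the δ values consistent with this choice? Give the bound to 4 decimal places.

δ > 0.9252

Comparing present values: 80900 < δ^2·94512.
Hence δ^2 > 80900/94512 = 0.85598, and x ↦ x^(1/2) is increasing on (0,∞).
δ > 0.85598^(1/2) = 0.9252.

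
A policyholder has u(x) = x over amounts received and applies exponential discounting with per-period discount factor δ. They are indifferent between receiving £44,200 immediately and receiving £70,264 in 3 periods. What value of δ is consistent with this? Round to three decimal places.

Indifference means u(44200) = δ^3 · u(70264), so δ^3 = u(44200)/u(70264).
With u(x) = x: δ^3 = 44200/70264 = 0.62906.
Taking the cube root: δ = 0.62906^(1/3) ≈ 0.857.

δ ≈ 0.857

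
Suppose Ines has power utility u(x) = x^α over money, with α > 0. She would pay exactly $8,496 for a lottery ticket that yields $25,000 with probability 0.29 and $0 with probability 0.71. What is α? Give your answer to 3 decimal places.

α ≈ 1.147

The lottery's expected utility is 0.29·u(25000) + 0.71·u(0) = 0.29·25000^α (since u(0) = 0 for α > 0).
Setting u(8496) equal to that: 8496^α = 0.29·25000^α ⇒ (8496/25000)^α = 0.29.
Take logs: α = ln 0.29 / ln(8496/25000) ≈ 1.14694.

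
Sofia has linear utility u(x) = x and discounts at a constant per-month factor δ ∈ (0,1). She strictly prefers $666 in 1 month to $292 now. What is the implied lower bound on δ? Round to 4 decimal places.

Under u(x) = x this choice says 292 < δ·666.
So δ > 292/666 = 0.43844.

δ > 0.4384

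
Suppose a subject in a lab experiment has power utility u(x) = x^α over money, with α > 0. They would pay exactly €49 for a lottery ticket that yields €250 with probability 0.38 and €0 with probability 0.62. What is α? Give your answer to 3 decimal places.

The lottery's expected utility is 0.38·u(250) + 0.62·u(0) = 0.38·250^α (since u(0) = 0 for α > 0).
Indifference: 49^α = 0.38·250^α, so (49/250)^α = 0.38.
Take logs: α = ln 0.38 / ln(49/250) ≈ 0.59374.

α ≈ 0.594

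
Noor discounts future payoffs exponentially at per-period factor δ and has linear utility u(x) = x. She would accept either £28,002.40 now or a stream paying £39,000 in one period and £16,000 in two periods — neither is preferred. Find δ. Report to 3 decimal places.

δ ≈ 0.580

The stream is worth 39000δ + 16000δ² today, so 39000δ + 16000δ² = 28002.40.
That is, 16000δ² + 39000δ − 28002.40 = 0, a quadratic in δ.
By the quadratic formula (taking the positive root), δ = (−39000 + √3313153600.00) / 32000 ≈ 0.580.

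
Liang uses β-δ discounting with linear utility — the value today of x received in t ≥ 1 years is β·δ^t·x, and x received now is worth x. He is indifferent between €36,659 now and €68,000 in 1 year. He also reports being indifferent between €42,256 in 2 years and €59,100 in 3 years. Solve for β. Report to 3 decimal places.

β ≈ 0.754

From the later pair, β·δ^2·42256 = β·δ^3·59100; dividing through, δ = 42256/59100 = 0.71499.
The first indifference: 36659 = β·δ·68000, so β = 36659/(δ·68000) = 36659/(0.71499·68000) ≈ 0.754.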